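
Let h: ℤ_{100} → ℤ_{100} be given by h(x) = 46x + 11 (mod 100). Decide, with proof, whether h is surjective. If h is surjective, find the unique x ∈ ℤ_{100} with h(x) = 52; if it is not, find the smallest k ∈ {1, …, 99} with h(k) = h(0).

Since gcd(46, 100) = 2, we have 46x ≡ 0 (mod 2) for all x, so h(x) ≡ 1 (mod 2).
But 0 ≢ 1 (mod 2), so 0 ∈ ℤ_{100} has no preimage. Hence h is not surjective.
Since h is not surjective, we find the least positive k with h(k) = h(0): this means 46k ≡ 0 (mod 100), i.e. 100 ∣ 46k. Since gcd(46, 100) = 2, dividing through by 2 this holds exactly when 50 ∣ 23k, and as gcd(23, 50) = 1, exactly when 50 ∣ k.
The smallest positive such k is 50.

50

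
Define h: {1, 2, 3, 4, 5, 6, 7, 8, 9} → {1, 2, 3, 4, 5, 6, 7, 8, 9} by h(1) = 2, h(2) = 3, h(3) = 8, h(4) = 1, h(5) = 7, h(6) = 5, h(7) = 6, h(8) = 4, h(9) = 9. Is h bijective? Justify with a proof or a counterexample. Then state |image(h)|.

9

The values 2, 3, 8, 1, 7, 5, 6, 4, 9 are a permutation of {1, 2, 3, 4, 5, 6, 7, 8, 9}: each element appears exactly once.
So h is injective and surjective, hence bijective.
The image of h is {1, 2, 3, 4, 5, 6, 7, 8, 9}, which has 9 elements.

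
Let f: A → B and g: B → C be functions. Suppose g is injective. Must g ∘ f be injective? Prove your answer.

not injective

No. Take A = {1, 2}, B = C = {1, 2}, f(1) = f(2) = 1, and g = identity (injective).
Then (g ∘ f)(1) = (g ∘ f)(2) = 1 with 1 ≠ 2, so g ∘ f is not injective.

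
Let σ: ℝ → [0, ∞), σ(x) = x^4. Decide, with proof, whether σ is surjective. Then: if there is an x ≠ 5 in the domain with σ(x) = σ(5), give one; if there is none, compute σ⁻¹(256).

For any y ∈ [0, ∞), x = y^{1/4} ∈ ℝ satisfies x^4 = y, so σ is surjective.
For the follow-up, such an x exists: taking x = −5 ∈ ℝ gives σ(−5) = 625 = σ(5) with −5 ≠ 5.

-5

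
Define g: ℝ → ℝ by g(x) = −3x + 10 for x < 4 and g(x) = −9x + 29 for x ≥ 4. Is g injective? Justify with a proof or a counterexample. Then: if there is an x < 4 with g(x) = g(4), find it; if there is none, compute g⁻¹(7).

Both pieces are strictly decreasing (slopes −3 and −9), so each is injective on its own interval.
The left piece maps (−∞, 4) onto (−2, ∞); the right piece maps [4, ∞) onto (−∞, −7].
These images are disjoint, so no value is attained by both pieces. So g is injective.
Because the two images are disjoint, no x < 4 has g(x) = g(4), so we compute g⁻¹(7): 7 lies in (−2, ∞), so solve −3x + 10 = 7: x = (7 − 10)/(−3) = 1.

1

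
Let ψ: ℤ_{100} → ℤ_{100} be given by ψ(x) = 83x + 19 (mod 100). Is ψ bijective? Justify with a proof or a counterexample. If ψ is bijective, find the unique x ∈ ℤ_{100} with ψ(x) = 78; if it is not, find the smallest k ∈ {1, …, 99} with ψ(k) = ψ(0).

73

Recall: injectivity means: for all s, t in the domain, ψ(s) = ψ(t) implies s = t.
If ψ(s) = ψ(t), then 83s ≡ 83t (mod 100). Because gcd(83, 100) = 1, we may cancel 83 to get s ≡ t (mod 100).
We now compute 83⁻¹ mod 100 explicitly. Euclid's algorithm: 100 = 1·83 + 17, 83 = 4·17 + 15, 17 = 1·15 + 2, 15 = 7·2 + 1; back-substituting gives 1 = 47·83 − 39·100, so 83⁻¹ ≡ 47 (mod 100).
For any y ∈ ℤ_{100}, x = 47(y − 19) mod 100 satisfies ψ(x) = 83·47(y − 19) + 19 ≡ y (since 83·47 ≡ 1 mod 100). So every y has a preimage.
Thus ψ is bijective.
Since ψ is bijective, we find ψ⁻¹(78): we need 83x ≡ 78 − 19 ≡ 59 (mod 100). Using 83⁻¹ = 47: x ≡ 47·59 = 2773 = 27·100 + 73, so x = 73.
Check: ψ(73) = 83·73 + 19 = 6078 = 60·100 + 78 ≡ 78 (mod 100).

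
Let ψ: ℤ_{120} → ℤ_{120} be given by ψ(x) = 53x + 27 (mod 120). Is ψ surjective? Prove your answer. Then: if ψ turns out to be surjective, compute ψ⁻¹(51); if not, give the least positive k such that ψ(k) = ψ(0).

48

Since gcd(53, 120) = 1, 53 is invertible modulo 120. Euclid's algorithm: 120 = 2·53 + 14, 53 = 3·14 + 11, 14 = 1·11 + 3, 11 = 3·3 + 2, 3 = 1·2 + 1; back-substituting gives 1 = 77·53 − 34·120, so 53⁻¹ ≡ 77 (mod 120).
For any y ∈ ℤ_{120}, x = 77(y − 27) mod 120 satisfies ψ(x) = 53·77(y − 27) + 27 ≡ y (since 53·77 ≡ 1 mod 120). So every y has a preimage.
So ψ is surjective.
Since ψ is surjective, we compute ψ⁻¹(51): solve 53x + 27 ≡ 51 (mod 120), i.e. 53x ≡ 24 (mod 120).
Multiplying by 53⁻¹ = 77 gives x ≡ 77·24 = 1848 = 15·120 + 48 ≡ 48 (mod 120).
Check: ψ(48) = 53·48 + 27 = 2571 = 21·120 + 51 ≡ 51 (mod 120).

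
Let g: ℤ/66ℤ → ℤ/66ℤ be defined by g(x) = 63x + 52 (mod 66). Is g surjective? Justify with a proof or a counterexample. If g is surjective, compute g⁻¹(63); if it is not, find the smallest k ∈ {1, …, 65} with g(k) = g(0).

22

Since gcd(63, 66) = 3, we have 63x ≡ 0 (mod 3) for all x, so g(x) ≡ 1 (mod 3).
But 0 ≢ 1 (mod 3), so 0 ∈ ℤ/66ℤ has no preimage. Therefore g is not surjective.
Since g is not surjective, we find the least positive k with g(k) = g(0): this means 63k ≡ 0 (mod 66), i.e. 66 ∣ 63k. Since gcd(63, 66) = 3, dividing through by 3 this holds exactly when 22 ∣ 21k, and as gcd(21, 22) = 1, exactly when 22 ∣ k.
The smallest positive such k is 22.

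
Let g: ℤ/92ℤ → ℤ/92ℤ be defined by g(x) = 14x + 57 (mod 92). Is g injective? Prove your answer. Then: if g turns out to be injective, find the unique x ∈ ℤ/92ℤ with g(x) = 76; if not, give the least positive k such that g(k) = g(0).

We have gcd(14, 92) = 2 > 1. Taking a = 0 and b = 46: g(0) = 57 and g(46) = 14·46 + 57 = 701 ≡ 57 (mod 92).
So g(0) = g(46) while 0 ≠ 46, therefore g is not injective.
Since g is not injective, we find the least positive k with g(k) = g(0): this means 14k ≡ 0 (mod 92), i.e. 92 ∣ 14k. Since gcd(14, 92) = 2, dividing through by 2 this holds exactly when 46 ∣ 7k, and as gcd(7, 46) = 1, exactly when 46 ∣ k.
The smallest positive such k is 46.

46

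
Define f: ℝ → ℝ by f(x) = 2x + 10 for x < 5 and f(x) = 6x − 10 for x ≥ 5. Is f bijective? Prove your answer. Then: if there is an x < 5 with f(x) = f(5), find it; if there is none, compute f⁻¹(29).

13/2

Both pieces are strictly increasing (slopes 2 and 6), so each is injective on its own interval.
The left piece maps (−∞, 5) onto (−∞, 20); the right piece maps [5, ∞) onto [20, ∞).
Since 20 = 20, the images partition ℝ: f is injective and surjective, hence bijective.
Because the two images are disjoint, no x < 5 has f(x) = f(5), so we compute f⁻¹(29): 29 lies in [20, ∞), so solve 6x − 10 = 29: x = (29 + 10)/6 = 13/2.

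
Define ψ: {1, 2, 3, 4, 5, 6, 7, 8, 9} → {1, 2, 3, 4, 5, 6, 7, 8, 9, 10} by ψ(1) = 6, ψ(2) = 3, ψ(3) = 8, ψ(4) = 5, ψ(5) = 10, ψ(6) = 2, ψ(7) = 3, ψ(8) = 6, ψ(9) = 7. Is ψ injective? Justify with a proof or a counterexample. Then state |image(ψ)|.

7

ψ(2) = 3 = ψ(7) with 2 ≠ 7, so ψ is not injective.
The image of ψ is {2, 3, 5, 6, 7, 8, 10}, which has 7 elements.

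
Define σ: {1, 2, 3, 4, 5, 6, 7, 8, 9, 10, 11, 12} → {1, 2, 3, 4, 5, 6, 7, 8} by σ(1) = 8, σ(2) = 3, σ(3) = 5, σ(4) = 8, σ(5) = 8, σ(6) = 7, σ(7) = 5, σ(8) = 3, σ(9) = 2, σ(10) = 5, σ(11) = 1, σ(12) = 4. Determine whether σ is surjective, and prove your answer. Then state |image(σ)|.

7

No element maps to 6, so σ is not surjective.
The image of σ is {1, 2, 3, 4, 5, 7, 8}, which has 7 elements.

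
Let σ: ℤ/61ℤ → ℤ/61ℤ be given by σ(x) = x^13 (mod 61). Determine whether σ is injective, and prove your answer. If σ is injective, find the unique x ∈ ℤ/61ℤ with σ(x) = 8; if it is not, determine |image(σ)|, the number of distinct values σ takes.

28

Since 61 is prime, the nonzero elements of ℤ/61ℤ form a cyclic group of order 60.
As gcd(13, 60) = 1, raising to the 13th power is a bijection on this group: if a^13 ≡ b^13 then (ab^{−1})^13 = 1, and the only element of order dividing gcd(13, 60) = 1 is 1, so a = b.
With σ(0) = 0 this makes σ injective on all of ℤ/61ℤ, hence bijective (finite equal-size domain and codomain). In particular σ is injective.
Since σ is injective, we find the preimage of 8. The inverse of x ↦ x^13 on (ℤ/61ℤ)^× is x ↦ x^37, because 13·37 = 481 = 8·60 + 1 ≡ 1 (mod 60) and x^{60} = 1 for x ≠ 0 (Fermat). So σ⁻¹(8) = 8^37 mod 61.
Repeated squaring mod 61: 8^1 ≡ 8, 8^2 ≡ 8² = 64 ≡ 3, 8^4 ≡ 3² = 9, 8^8 ≡ 9² = 81 ≡ 20, 8^16 ≡ 20² = 400 ≡ 34, 8^32 ≡ 34² = 1156 ≡ 58. Since 37 = 32 + 4 + 1, 8^37 ≡ 58·9·8: 58·9 = 522 ≡ 34, then 34·8 = 272 ≡ 28. So 8^37 ≡ 28 (mod 61).
Hence σ⁻¹(8) = 28.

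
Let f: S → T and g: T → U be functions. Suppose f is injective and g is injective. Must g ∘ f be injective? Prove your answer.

injective

Suppose (g ∘ f)(a) = (g ∘ f)(b), i.e. g(f(a)) = g(f(b)).
Since g is injective, f(a) = f(b). Since f is injective, a = b. So g ∘ f is injective.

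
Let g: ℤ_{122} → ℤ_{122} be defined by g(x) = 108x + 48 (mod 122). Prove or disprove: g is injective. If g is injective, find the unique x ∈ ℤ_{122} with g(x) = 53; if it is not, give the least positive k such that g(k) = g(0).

We have gcd(108, 122) = 2 > 1. Taking x_1 = 0 and x_2 = 61: g(0) = 48 and g(61) = 108·61 + 48 = 6636 ≡ 48 (mod 122).
So g(0) = g(61) while 0 ≠ 61, so g is not injective.
Since g is not injective, we find the least positive k with g(k) = g(0): this means 108k ≡ 0 (mod 122), i.e. 122 ∣ 108k. Since gcd(108, 122) = 2, dividing through by 2 this holds exactly when 61 ∣ 54k, and as gcd(54, 61) = 1, exactly when 61 ∣ k.
The smallest positive such k is 61.

61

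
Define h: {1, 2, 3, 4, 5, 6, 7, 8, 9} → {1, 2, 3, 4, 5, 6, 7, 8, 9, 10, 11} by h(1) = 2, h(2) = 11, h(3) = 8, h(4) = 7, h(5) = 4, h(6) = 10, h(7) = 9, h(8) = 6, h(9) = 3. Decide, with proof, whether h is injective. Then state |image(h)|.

The values h(1), …, h(9) are 2, 11, 8, 7, 4, 10, 9, 6, 3 — all distinct.
So h(u) = h(v) only when u = v, and h is injective.
The image of h is {2, 3, 4, 6, 7, 8, 9, 10, 11}, which has 9 elements.

9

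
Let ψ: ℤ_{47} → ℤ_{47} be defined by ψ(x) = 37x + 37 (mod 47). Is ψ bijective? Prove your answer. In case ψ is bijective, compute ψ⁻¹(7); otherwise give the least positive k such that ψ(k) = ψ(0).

3

Suppose ψ(s) = ψ(t) in ℤ_{47}. Then 37s + 37 ≡ 37t + 37 (mod 47), hence 37(s − t) ≡ 0 (mod 47).
Since gcd(37, 47) = 1, 37 is invertible modulo 47, therefore s − t ≡ 0 (mod 47), i.e. s = t.
We now compute 37⁻¹ mod 47 explicitly. Euclid's algorithm: 47 = 1·37 + 10, 37 = 3·10 + 7, 10 = 1·7 + 3, 7 = 2·3 + 1; back-substituting gives 1 = 14·37 − 11·47, so 37⁻¹ ≡ 14 (mod 47).
Then y ↦ 14(y − 37) is a two-sided inverse to ψ, so every y ∈ ℤ_{47} has a preimage.
Hence ψ is bijective.
Since ψ is bijective, we compute ψ⁻¹(7): solve 37x + 37 ≡ 7 (mod 47), i.e. 37x ≡ 17 (mod 47).
Multiplying by 37⁻¹ = 14 gives x ≡ 14·17 = 238 = 5·47 + 3 ≡ 3 (mod 47).
Check: ψ(3) = 37·3 + 37 = 148 = 3·47 + 7 ≡ 7 (mod 47).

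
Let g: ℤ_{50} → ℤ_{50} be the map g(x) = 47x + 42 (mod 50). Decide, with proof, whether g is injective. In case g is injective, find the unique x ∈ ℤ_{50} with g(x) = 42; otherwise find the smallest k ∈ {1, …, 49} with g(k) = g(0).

0

Suppose g(x_1) = g(x_2) in ℤ_{50}. Then 47x_1 + 42 ≡ 47x_2 + 42 (mod 50), therefore 47(x_1 − x_2) ≡ 0 (mod 50).
Since gcd(47, 50) = 1, 47 is invertible modulo 50, so x_1 − x_2 ≡ 0 (mod 50), i.e. x_1 = x_2.
Therefore g is injective.
We now compute 47⁻¹ mod 50 explicitly. Euclid's algorithm: 50 = 1·47 + 3, 47 = 15·3 + 2, 3 = 1·2 + 1; back-substituting gives 1 = 33·47 − 31·50, so 47⁻¹ ≡ 33 (mod 50).
Since g is injective, we find g⁻¹(42): we need 47x ≡ 42 − 42 ≡ 0 (mod 50). Using 47⁻¹ = 33: x ≡ 33·0 = 0, so x = 0.
Check: g(0) = 47·0 + 42 = 42 ≡ 42 (mod 50).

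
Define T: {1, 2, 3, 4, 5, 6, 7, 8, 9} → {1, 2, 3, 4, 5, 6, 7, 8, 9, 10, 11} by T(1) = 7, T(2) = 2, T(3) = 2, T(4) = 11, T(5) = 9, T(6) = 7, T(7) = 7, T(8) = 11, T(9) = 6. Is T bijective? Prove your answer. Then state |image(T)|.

T(2) = 2 = T(3) with 2 ≠ 3, so T is not injective, hence not bijective.
The image of T is {2, 6, 7, 9, 11}, which has 5 elements.

5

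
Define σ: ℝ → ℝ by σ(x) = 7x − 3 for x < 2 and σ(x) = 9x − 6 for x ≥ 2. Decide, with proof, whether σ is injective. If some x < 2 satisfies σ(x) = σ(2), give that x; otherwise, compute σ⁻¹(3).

Both pieces are strictly increasing (slopes 7 and 9), so each is injective on its own interval.
The left piece maps (−∞, 2) onto (−∞, 11); the right piece maps [2, ∞) onto [12, ∞).
These images are disjoint, so no value is attained by both pieces. Hence σ is injective.
Because the two images are disjoint, no x < 2 has σ(x) = σ(2), so we compute σ⁻¹(3): 3 lies in (−∞, 11), so solve 7x − 3 = 3: x = (3 + 3)/7 = 6/7.

6/7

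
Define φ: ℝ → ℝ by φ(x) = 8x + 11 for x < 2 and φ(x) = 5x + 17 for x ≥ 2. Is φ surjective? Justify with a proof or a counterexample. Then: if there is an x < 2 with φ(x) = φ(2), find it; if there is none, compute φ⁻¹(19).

Both pieces are strictly increasing (slopes 8 and 5), so each is injective on its own interval.
The left piece maps (−∞, 2) onto (−∞, 27); the right piece maps [2, ∞) onto [27, ∞).
These images together cover ℝ, so φ is surjective.
Because the two images are disjoint, no x < 2 has φ(x) = φ(2), so we compute φ⁻¹(19): 19 lies in (−∞, 27), so solve 8x + 11 = 19: x = (19 − 11)/8 = 1.

1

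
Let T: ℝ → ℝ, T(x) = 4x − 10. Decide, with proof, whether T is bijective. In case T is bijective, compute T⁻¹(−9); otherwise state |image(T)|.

Suppose T(x_1) = T(x_2). Then 4x_1 − 10 = 4x_2 − 10, therefore 4x_1 = 4x_2, therefore x_1 = x_2.
For any y ∈ ℝ, x = (y + 10)/4 satisfies T(x) = y.
So T is bijective.
Since T is bijective, we compute T⁻¹(−9) = (−9 + 10)/4 = 1/4.

1/4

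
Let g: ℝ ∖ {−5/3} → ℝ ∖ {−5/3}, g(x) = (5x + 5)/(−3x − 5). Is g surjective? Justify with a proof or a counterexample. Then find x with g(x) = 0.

-1

For any y ≠ −5/3, solving y(−3x − 5) = 5x + 5 for x gives a well-defined x ≠ −5/3. So g is surjective.
Solving g(x) = 0: cross-multiplying gives 5x + 5 = 0(−3x − 5), which rearranges to 5x = −5, so x = −1.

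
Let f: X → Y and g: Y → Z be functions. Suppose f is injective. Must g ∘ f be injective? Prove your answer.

not injective

No. Take X = Y = Z = {1, 2}, f = identity (injective), and g(x) = 1 for every x.
Then (g ∘ f)(1) = 1 = (g ∘ f)(2) with 1 ≠ 2, so g ∘ f is not injective.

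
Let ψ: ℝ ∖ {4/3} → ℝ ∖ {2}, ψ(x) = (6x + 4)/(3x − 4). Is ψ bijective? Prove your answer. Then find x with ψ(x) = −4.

2/3

Suppose ψ(a) = ψ(b). Cross-multiplying: (6a + 4)(3b − 4) = (6b + 4)(3a − 4).
Expanding both sides and cancelling the symmetric terms leaves −36·(a − b) = 0. Since −36 ≠ 0, a = b. So ψ is injective.
For any y ≠ 2, solving y(3x − 4) = 6x + 4 for x gives a well-defined x ≠ 4/3. So ψ is surjective.
So ψ is bijective.
Solving ψ(x) = −4: cross-multiplying gives 6x + 4 = −4(3x − 4), which rearranges to 18x = 12, so x = 2/3.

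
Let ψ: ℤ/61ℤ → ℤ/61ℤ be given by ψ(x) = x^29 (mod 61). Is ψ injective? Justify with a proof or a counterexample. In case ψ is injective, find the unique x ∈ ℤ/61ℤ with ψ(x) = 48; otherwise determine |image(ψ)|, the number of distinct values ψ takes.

14

Since 61 is prime, the nonzero elements of ℤ/61ℤ form a cyclic group of order 60.
As gcd(29, 60) = 1, raising to the 29th power is a bijection on this group: if s^29 ≡ t^29 then (st^{−1})^29 = 1, and the only element of order dividing gcd(29, 60) = 1 is 1, so s = t.
With ψ(0) = 0 this makes ψ injective on all of ℤ/61ℤ, hence bijective (finite equal-size domain and codomain). In particular ψ is injective.
Since ψ is injective, we find the preimage of 48. The inverse of x ↦ x^29 on (ℤ/61ℤ)^× is x ↦ x^29, because 29·29 = 841 = 14·60 + 1 ≡ 1 (mod 60) and x^{60} = 1 for x ≠ 0 (Fermat). So ψ⁻¹(48) = 48^29 mod 61.
Repeated squaring mod 61: 48^1 ≡ 48, 48^2 ≡ 48² = 2304 ≡ 47, 48^4 ≡ 47² = 2209 ≡ 13, 48^8 ≡ 13² = 169 ≡ 47, 48^16 ≡ 47² = 2209 ≡ 13. Since 29 = 16 + 8 + 4 + 1, 48^29 ≡ 13·47·13·48: 13·47 = 611 ≡ 1, then 1·13 = 13, then 13·48 = 624 ≡ 14. So 48^29 ≡ 14 (mod 61).
Hence ψ⁻¹(48) = 14.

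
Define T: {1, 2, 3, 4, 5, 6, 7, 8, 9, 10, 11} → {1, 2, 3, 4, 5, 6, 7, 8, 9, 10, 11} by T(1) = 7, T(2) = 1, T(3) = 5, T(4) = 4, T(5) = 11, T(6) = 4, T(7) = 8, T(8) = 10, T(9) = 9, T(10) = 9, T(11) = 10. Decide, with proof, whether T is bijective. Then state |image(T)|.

T(4) = 4 = T(6) with 4 ≠ 6, so T is not injective, hence not bijective.
The image of T is {1, 4, 5, 7, 8, 9, 10, 11}, which has 8 elements.

8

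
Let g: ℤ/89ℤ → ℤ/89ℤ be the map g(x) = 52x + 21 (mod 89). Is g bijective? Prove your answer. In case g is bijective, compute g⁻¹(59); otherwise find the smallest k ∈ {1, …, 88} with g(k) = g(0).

11

If g(u) = g(v), then 52u ≡ 52v (mod 89). Because gcd(52, 89) = 1, we may cancel 52 to get u ≡ v (mod 89).
We now compute 52⁻¹ mod 89 explicitly. Euclid's algorithm: 89 = 1·52 + 37, 52 = 1·37 + 15, 37 = 2·15 + 7, 15 = 2·7 + 1; back-substituting gives 1 = 12·52 − 7·89, so 52⁻¹ ≡ 12 (mod 89).
Then y ↦ 12(y − 21) is a two-sided inverse to g, so every y ∈ ℤ/89ℤ has a preimage.
Hence g is bijective.
Since g is bijective, we compute g⁻¹(59): solve 52x + 21 ≡ 59 (mod 89), i.e. 52x ≡ 38 (mod 89).
Multiplying by 52⁻¹ = 12 gives x ≡ 12·38 = 456 = 5·89 + 11 ≡ 11 (mod 89).
Check: g(11) = 52·11 + 21 = 593 = 6·89 + 59 ≡ 59 (mod 89).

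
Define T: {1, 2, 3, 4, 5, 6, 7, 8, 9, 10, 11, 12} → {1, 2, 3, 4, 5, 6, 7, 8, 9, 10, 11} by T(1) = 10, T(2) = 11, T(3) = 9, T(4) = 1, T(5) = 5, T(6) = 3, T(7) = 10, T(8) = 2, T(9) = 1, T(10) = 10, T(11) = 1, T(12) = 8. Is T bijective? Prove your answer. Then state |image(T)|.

8

T(1) = 10 = T(7) with 1 ≠ 7, so T is not injective, hence not bijective.
The image of T is {1, 2, 3, 5, 8, 9, 10, 11}, which has 8 elements.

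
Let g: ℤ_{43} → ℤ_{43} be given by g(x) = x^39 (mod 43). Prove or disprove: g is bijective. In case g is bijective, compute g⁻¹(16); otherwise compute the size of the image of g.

15

g(1) = 1^39 = 1.
g(6): Repeated squaring mod 43: 6^1 ≡ 6, 6^2 ≡ 6² = 36, 6^4 ≡ 36² = 1296 ≡ 6, 6^8 ≡ 6² = 36, 6^16 ≡ 36² = 1296 ≡ 6, 6^32 ≡ 6² = 36. Since 39 = 32 + 4 + 2 + 1, 6^39 ≡ 36·6·36·6: 36·6 = 216 ≡ 1, then 1·36 = 36, then 36·6 = 216 ≡ 1. So 6^39 ≡ 1 (mod 43).
So g(1) = g(6) = 1 while 1 ≠ 6, so g is not injective, hence not bijective.
Since g is not bijective, we determine |image(g)|. Computing x^39 mod 43 for each x (by repeated squaring, reducing mod 43 at every step), the values g(0), g(1), …, g(42) are: 0, 1, 27, 8, 41, 32, 1, 42, 32, 21, 4, 21, 27, 11, 16, 41, 4, 4, 8, 2, 22, 35, 8, 21, 41, 35, 39, 39, 2, 27, 32, 16, 22, 39, 22, 11, 1, 42, 11, 2, 35, 16, 42.
The distinct values are {0, 1, 2, 4, 8, 11, 16, 21, 22, 27, 32, 35, 39, 41, 42}; there are 15 of them.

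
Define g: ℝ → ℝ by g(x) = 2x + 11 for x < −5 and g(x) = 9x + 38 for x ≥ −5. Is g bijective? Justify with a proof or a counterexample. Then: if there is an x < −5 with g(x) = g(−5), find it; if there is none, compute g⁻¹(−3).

-9

Both pieces are strictly increasing (slopes 2 and 9), so each is injective on its own interval.
The left piece maps (−∞, −5) onto (−∞, 1); the right piece maps [−5, ∞) onto [−7, ∞).
These images overlap. In particular g(−5) = −7 (right piece), and solving 2x + 11 = −7 on the left piece gives x = −9 < −5.
So g(−9) = g(−5) with −9 ≠ −5, and g is not injective, hence not bijective. This x = −9 is the requested value below −5.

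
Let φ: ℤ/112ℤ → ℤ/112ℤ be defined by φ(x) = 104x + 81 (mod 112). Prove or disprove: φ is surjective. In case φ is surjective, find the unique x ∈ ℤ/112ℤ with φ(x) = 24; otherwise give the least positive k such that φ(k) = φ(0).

14

Since gcd(104, 112) = 8, we have 104x ≡ 0 (mod 8) for all x, so φ(x) ≡ 1 (mod 8).
But 0 ≢ 1 (mod 8), so 0 ∈ ℤ/112ℤ has no preimage. So φ is not surjective.
Since φ is not surjective, we find the least positive k with φ(k) = φ(0): this means 104k ≡ 0 (mod 112), i.e. 112 ∣ 104k. Since gcd(104, 112) = 8, dividing through by 8 this holds exactly when 14 ∣ 13k, and as gcd(13, 14) = 1, exactly when 14 ∣ k.
The smallest positive such k is 14.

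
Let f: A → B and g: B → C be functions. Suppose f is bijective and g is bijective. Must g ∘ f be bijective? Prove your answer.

Injectivity: if g(f(a)) = g(f(b)) then f(a) = f(b) (g injective) so a = b (f injective).
Surjectivity: for c ∈ C pick b with g(b) = c, then a with f(a) = b; then (g ∘ f)(a) = c.
Thus g ∘ f is bijective.

bijective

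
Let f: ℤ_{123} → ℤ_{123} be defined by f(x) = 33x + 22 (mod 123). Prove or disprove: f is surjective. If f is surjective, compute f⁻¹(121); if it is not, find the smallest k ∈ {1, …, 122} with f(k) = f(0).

Since gcd(33, 123) = 3, we have 33x ≡ 0 (mod 3) for all x, so f(x) ≡ 1 (mod 3).
But 0 ≢ 1 (mod 3), so 0 ∈ ℤ_{123} has no preimage. So f is not surjective.
Since f is not surjective, we find the least positive k with f(k) = f(0): this means 33k ≡ 0 (mod 123), i.e. 123 ∣ 33k. Since gcd(33, 123) = 3, dividing through by 3 this holds exactly when 41 ∣ 11k, and as gcd(11, 41) = 1, exactly when 41 ∣ k.
The smallest positive such k is 41.

41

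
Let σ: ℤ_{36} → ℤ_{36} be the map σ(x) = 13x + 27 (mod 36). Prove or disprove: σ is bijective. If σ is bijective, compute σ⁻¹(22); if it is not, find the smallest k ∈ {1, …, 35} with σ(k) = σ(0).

19

Recall that σ is injective if σ(u) = σ(v) implies u = v.
If σ(u) = σ(v), then 13u ≡ 13v (mod 36). Because gcd(13, 36) = 1, we may cancel 13 to get u ≡ v (mod 36).
We now compute 13⁻¹ mod 36 explicitly. Euclid's algorithm: 36 = 2·13 + 10, 13 = 1·10 + 3, 10 = 3·3 + 1; back-substituting gives 1 = 25·13 − 9·36, so 13⁻¹ ≡ 25 (mod 36).
For any y ∈ ℤ_{36}, x = 25(y − 27) mod 36 satisfies σ(x) = 13·25(y − 27) + 27 ≡ y (since 13·25 ≡ 1 mod 36). So every y has a preimage.
So σ is bijective.
Since σ is bijective, we compute σ⁻¹(22): solve 13x + 27 ≡ 22 (mod 36), i.e. 13x ≡ 31 (mod 36).
Multiplying by 13⁻¹ = 25 gives x ≡ 25·31 = 775 = 21·36 + 19 ≡ 19 (mod 36).
Check: σ(19) = 13·19 + 27 = 274 = 7·36 + 22 ≡ 22 (mod 36).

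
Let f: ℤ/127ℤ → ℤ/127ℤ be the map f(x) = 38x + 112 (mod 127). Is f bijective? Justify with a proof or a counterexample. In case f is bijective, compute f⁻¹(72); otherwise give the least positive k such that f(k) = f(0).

19

Recall: f is injective when f(u) = f(v) forces u = v.
Suppose f(u) = f(v) in ℤ/127ℤ. Then 38u + 112 ≡ 38v + 112 (mod 127), therefore 38(u − v) ≡ 0 (mod 127).
Since gcd(38, 127) = 1, 38 is invertible modulo 127, so u − v ≡ 0 (mod 127), i.e. u = v.
We now compute 38⁻¹ mod 127 explicitly. Euclid's algorithm: 127 = 3·38 + 13, 38 = 2·13 + 12, 13 = 1·12 + 1; back-substituting gives 1 = 117·38 − 35·127, so 38⁻¹ ≡ 117 (mod 127).
Then y ↦ 117(y − 112) is a two-sided inverse to f, so every y ∈ ℤ/127ℤ has a preimage.
So f is bijective.
Since f is bijective, we compute f⁻¹(72): solve 38x + 112 ≡ 72 (mod 127), i.e. 38x ≡ 87 (mod 127).
Multiplying by 38⁻¹ = 117 gives x ≡ 117·87 = 10179 = 80·127 + 19 ≡ 19 (mod 127).
Check: f(19) = 38·19 + 112 = 834 = 6·127 + 72 ≡ 72 (mod 127).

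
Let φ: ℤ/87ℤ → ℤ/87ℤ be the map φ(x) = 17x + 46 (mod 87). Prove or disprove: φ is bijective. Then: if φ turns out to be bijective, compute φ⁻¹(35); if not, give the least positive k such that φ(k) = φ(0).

Suppose φ(x_1) = φ(x_2) in ℤ/87ℤ. Then 17x_1 + 46 ≡ 17x_2 + 46 (mod 87), so 17(x_1 − x_2) ≡ 0 (mod 87).
Since gcd(17, 87) = 1, 17 is invertible modulo 87, hence x_1 − x_2 ≡ 0 (mod 87), i.e. x_1 = x_2.
We now compute 17⁻¹ mod 87 explicitly. Euclid's algorithm: 87 = 5·17 + 2, 17 = 8·2 + 1; back-substituting gives 1 = 41·17 − 8·87, so 17⁻¹ ≡ 41 (mod 87).
Then y ↦ 41(y − 46) is a two-sided inverse to φ, so every y ∈ ℤ/87ℤ has a preimage.
Therefore φ is bijective.
Since φ is bijective, we compute φ⁻¹(35): solve 17x + 46 ≡ 35 (mod 87), i.e. 17x ≡ 76 (mod 87).
Multiplying by 17⁻¹ = 41 gives x ≡ 41·76 = 3116 = 35·87 + 71 ≡ 71 (mod 87).
Check: φ(71) = 17·71 + 46 = 1253 = 14·87 + 35 ≡ 35 (mod 87).

71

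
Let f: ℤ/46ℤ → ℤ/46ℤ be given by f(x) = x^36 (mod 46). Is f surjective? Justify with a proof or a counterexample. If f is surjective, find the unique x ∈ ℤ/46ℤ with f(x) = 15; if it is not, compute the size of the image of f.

f(22): Repeated squaring mod 46: 22^1 ≡ 22, 22^2 ≡ 22² = 484 ≡ 24, 22^4 ≡ 24² = 576 ≡ 24, 22^8 ≡ 24² = 576 ≡ 24, 22^16 ≡ 24² = 576 ≡ 24, 22^32 ≡ 24² = 576 ≡ 24. Since 36 = 32 + 4, 22^36 ≡ 24·24: 24·24 = 576 ≡ 24. So 22^36 ≡ 24 (mod 46).
f(24): Repeated squaring mod 46: 24^1 ≡ 24, 24^2 ≡ 24² = 576 ≡ 24, 24^4 ≡ 24² = 576 ≡ 24, 24^8 ≡ 24² = 576 ≡ 24, 24^16 ≡ 24² = 576 ≡ 24, 24^32 ≡ 24² = 576 ≡ 24. Since 36 = 32 + 4, 24^36 ≡ 24·24: 24·24 = 576 ≡ 24. So 24^36 ≡ 24 (mod 46).
So f(22) = f(24) = 24 while 22 ≠ 24, hence f is not injective.
A non-injective map from the 46-element set ℤ/46ℤ to itself takes at most 45 distinct values, so it cannot be surjective. Thus f is not surjective.
Since f is not surjective, we determine |image(f)|. Computing x^36 mod 46 for each x (by repeated squaring, reducing mod 46 at every step), the values f(0), f(1), …, f(45) are: 0, 1, 8, 27, 18, 13, 32, 25, 6, 39, 12, 3, 26, 35, 16, 29, 2, 9, 36, 41, 4, 31, 24, 23, 24, 31, 4, 41, 36, 9, 2, 29, 16, 35, 26, 3, 12, 39, 6, 25, 32, 13, 18, 27, 8, 1.
The distinct values are {0, 1, 2, 3, 4, 6, 8, 9, 12, 13, 16, 18, 23, 24, 25, 26, 27, 29, 31, 32, 35, 36, 39, 41}; there are 24 of them.

24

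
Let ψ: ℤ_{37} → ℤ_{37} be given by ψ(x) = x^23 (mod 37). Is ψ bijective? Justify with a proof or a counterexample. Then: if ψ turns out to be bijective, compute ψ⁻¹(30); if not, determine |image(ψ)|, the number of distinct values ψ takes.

25

Since 37 is prime, the nonzero elements of ℤ_{37} form a cyclic group of order 36.
As gcd(23, 36) = 1, raising to the 23rd power is a bijection on this group: if u^23 ≡ v^23 then (uv^{−1})^23 = 1, and the only element of order dividing gcd(23, 36) = 1 is 1, so u = v.
With ψ(0) = 0 this makes ψ injective on all of ℤ_{37}, hence bijective (finite equal-size domain and codomain). In particular ψ is bijective.
Since ψ is bijective, we find the preimage of 30. The inverse of x ↦ x^23 on (ℤ_{37})^× is x ↦ x^11, because 23·11 = 253 = 7·36 + 1 ≡ 1 (mod 36) and x^{36} = 1 for x ≠ 0 (Fermat). So ψ⁻¹(30) = 30^11 mod 37.
Repeated squaring mod 37: 30^1 ≡ 30, 30^2 ≡ 30² = 900 ≡ 12, 30^4 ≡ 12² = 144 ≡ 33, 30^8 ≡ 33² = 1089 ≡ 16. Since 11 = 8 + 2 + 1, 30^11 ≡ 16·12·30: 16·12 = 192 ≡ 7, then 7·30 = 210 ≡ 25. So 30^11 ≡ 25 (mod 37).
Hence ψ⁻¹(30) = 25.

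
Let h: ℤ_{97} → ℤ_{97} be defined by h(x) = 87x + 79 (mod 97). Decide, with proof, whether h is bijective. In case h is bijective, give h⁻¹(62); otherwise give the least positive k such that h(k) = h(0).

89

Recall that injectivity means: for all a, b in the domain, h(a) = h(b) implies a = b.
Suppose h(a) = h(b) in ℤ_{97}. Then 87a + 79 ≡ 87b + 79 (mod 97), thus 87(a − b) ≡ 0 (mod 97).
Since gcd(87, 97) = 1, 87 is invertible modulo 97, therefore a − b ≡ 0 (mod 97), i.e. a = b.
We now compute 87⁻¹ mod 97 explicitly. Euclid's algorithm: 97 = 1·87 + 10, 87 = 8·10 + 7, 10 = 1·7 + 3, 7 = 2·3 + 1; back-substituting gives 1 = 29·87 − 26·97, so 87⁻¹ ≡ 29 (mod 97).
Then y ↦ 29(y − 79) is a two-sided inverse to h, so every y ∈ ℤ_{97} has a preimage.
So h is bijective.
Since h is bijective, we find h⁻¹(62): we need 87x ≡ 62 − 79 ≡ 80 (mod 97). Using 87⁻¹ = 29: x ≡ 29·80 = 2320 = 23·97 + 89, so x = 89.
Check: h(89) = 87·89 + 79 = 7822 = 80·97 + 62 ≡ 62 (mod 97).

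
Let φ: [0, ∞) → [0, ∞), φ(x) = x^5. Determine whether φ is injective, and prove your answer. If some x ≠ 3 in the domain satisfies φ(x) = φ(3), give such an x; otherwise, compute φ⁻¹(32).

2

On [0, ∞), x ↦ x^5 is strictly increasing, so φ(s) = φ(t) forces s = t. Therefore φ is injective.
Since x ↦ x^5 is strictly increasing on [0, ∞), it is injective there, so no x ≠ 3 in the domain has φ(x) = φ(3). We therefore compute φ⁻¹(32) = 32^{1/5} = 2 (indeed 2^5 = 32).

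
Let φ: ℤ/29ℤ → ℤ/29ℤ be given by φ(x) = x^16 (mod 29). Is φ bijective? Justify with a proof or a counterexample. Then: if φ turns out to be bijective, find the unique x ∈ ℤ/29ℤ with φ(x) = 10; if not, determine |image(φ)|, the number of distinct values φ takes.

φ(2): Repeated squaring mod 29: 2^1 ≡ 2, 2^2 ≡ 2² = 4, 2^4 ≡ 4² = 16, 2^8 ≡ 16² = 256 ≡ 24, 2^16 ≡ 24² = 576 ≡ 25. So 2^16 ≡ 25 (mod 29).
φ(5): Repeated squaring mod 29: 5^1 ≡ 5, 5^2 ≡ 5² = 25, 5^4 ≡ 25² = 625 ≡ 16, 5^8 ≡ 16² = 256 ≡ 24, 5^16 ≡ 24² = 576 ≡ 25. So 5^16 ≡ 25 (mod 29).
So φ(2) = φ(5) = 25 while 2 ≠ 5, therefore φ is not injective, hence not bijective.
Since φ is not bijective, we determine |image(φ)|. Computing x^16 mod 29 for each x (by repeated squaring, reducing mod 29 at every step), the values φ(0), φ(1), …, φ(28) are: 0, 1, 25, 20, 16, 25, 7, 20, 23, 23, 16, 24, 1, 24, 7, 7, 24, 1, 24, 16, 23, 23, 20, 7, 25, 16, 20, 25, 1.
The distinct values are {0, 1, 7, 16, 20, 23, 24, 25}; there are 8 of them.

8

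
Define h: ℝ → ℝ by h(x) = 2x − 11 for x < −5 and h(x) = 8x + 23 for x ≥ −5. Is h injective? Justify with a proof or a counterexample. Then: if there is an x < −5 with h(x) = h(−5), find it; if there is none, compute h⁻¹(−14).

Both pieces are strictly increasing (slopes 2 and 8), so each is injective on its own interval.
The left piece maps (−∞, −5) onto (−∞, −21); the right piece maps [−5, ∞) onto [−17, ∞).
These images are disjoint, so no value is attained by both pieces. Thus h is injective.
Because the two images are disjoint, no x < −5 has h(x) = h(−5), so we compute h⁻¹(−14): −14 lies in [−17, ∞), so solve 8x + 23 = −14: x = (−14 − 23)/8 = −37/8.

-37/8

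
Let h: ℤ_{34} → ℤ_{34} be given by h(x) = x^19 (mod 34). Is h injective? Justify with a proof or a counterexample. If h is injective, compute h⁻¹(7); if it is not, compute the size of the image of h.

31

Computing x^19 mod 34 for each x (by repeated squaring, reducing mod 34 at every step), the values h(0), h(1), …, h(33) are: 0, 1, 8, 27, 30, 23, 12, 3, 2, 15, 14, 5, 28, 21, 24, 9, 16, 17, 18, 25, 10, 13, 6, 29, 20, 19, 32, 31, 22, 11, 4, 7, 26, 33.
Every element of ℤ_{34} appears exactly once in this list, so h is a bijection, and in particular injective.
Since h is injective, we read off the preimage of 7 from the same table: h(31) = 7, so h⁻¹(7) = 31.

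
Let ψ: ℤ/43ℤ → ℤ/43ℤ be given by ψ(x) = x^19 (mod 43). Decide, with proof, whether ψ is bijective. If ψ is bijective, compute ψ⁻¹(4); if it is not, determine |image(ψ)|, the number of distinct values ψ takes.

Since 43 is prime, the nonzero elements of ℤ/43ℤ form a cyclic group of order 42.
As gcd(19, 42) = 1, raising to the 19th power is a bijection on this group: if u^19 ≡ v^19 then (uv^{−1})^19 = 1, and the only element of order dividing gcd(19, 42) = 1 is 1, so u = v.
With ψ(0) = 0 this makes ψ injective on all of ℤ/43ℤ, hence bijective (finite equal-size domain and codomain). In particular ψ is bijective.
Since ψ is bijective, we find the preimage of 4. The inverse of x ↦ x^19 on (ℤ/43ℤ)^× is x ↦ x^31, because 19·31 = 589 = 14·42 + 1 ≡ 1 (mod 42) and x^{42} = 1 for x ≠ 0 (Fermat). So ψ⁻¹(4) = 4^31 mod 43.
Repeated squaring mod 43: 4^1 ≡ 4, 4^2 ≡ 4² = 16, 4^4 ≡ 16² = 256 ≡ 41, 4^8 ≡ 41² = 1681 ≡ 4, 4^16 ≡ 4² = 16. Since 31 = 16 + 8 + 4 + 2 + 1, 4^31 ≡ 16·4·41·16·4: 16·4 = 64 ≡ 21, then 21·41 = 861 ≡ 1, then 1·16 = 16, then 16·4 = 64 ≡ 21. So 4^31 ≡ 21 (mod 43).
Hence ψ⁻¹(4) = 21.

21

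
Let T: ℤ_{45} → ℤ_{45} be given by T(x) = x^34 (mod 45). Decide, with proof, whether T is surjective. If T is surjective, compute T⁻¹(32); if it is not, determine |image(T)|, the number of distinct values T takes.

12

T(2): Repeated squaring mod 45: 2^1 ≡ 2, 2^2 ≡ 2² = 4, 2^4 ≡ 4² = 16, 2^8 ≡ 16² = 256 ≡ 31, 2^16 ≡ 31² = 961 ≡ 16, 2^32 ≡ 16² = 256 ≡ 31. Since 34 = 32 + 2, 2^34 ≡ 31·4: 31·4 = 124 ≡ 34. So 2^34 ≡ 34 (mod 45).
T(7): Repeated squaring mod 45: 7^1 ≡ 7, 7^2 ≡ 7² = 49 ≡ 4, 7^4 ≡ 4² = 16, 7^8 ≡ 16² = 256 ≡ 31, 7^16 ≡ 31² = 961 ≡ 16, 7^32 ≡ 16² = 256 ≡ 31. Since 34 = 32 + 2, 7^34 ≡ 31·4: 31·4 = 124 ≡ 34. So 7^34 ≡ 34 (mod 45).
So T(2) = T(7) = 34 while 2 ≠ 7, therefore T is not injective.
A non-injective map from the 45-element set ℤ_{45} to itself takes at most 44 distinct values, so it cannot be surjective. So T is not surjective.
Since T is not surjective, we determine |image(T)|. Computing x^34 mod 45 for each x (by repeated squaring, reducing mod 45 at every step), the values T(0), T(1), …, T(44) are: 0, 1, 34, 9, 31, 40, 36, 34, 19, 36, 10, 16, 9, 4, 31, 0, 16, 19, 9, 1, 25, 36, 4, 4, 36, 25, 1, 9, 19, 16, 0, 31, 4, 9, 16, 10, 36, 19, 34, 36, 40, 31, 9, 34, 1.
The distinct values are {0, 1, 4, 9, 10, 16, 19, 25, 31, 34, 36, 40}; there are 12 of them.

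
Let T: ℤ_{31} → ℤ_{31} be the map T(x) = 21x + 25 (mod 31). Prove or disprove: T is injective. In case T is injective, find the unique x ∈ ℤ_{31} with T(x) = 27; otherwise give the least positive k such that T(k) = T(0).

By definition, injectivity means: for all a, b in the domain, T(a) = T(b) implies a = b.
Suppose T(a) = T(b) in ℤ_{31}. Then 21a + 25 ≡ 21b + 25 (mod 31), thus 21(a − b) ≡ 0 (mod 31).
Since gcd(21, 31) = 1, 21 is invertible modulo 31, so a − b ≡ 0 (mod 31), i.e. a = b.
So T is injective.
We now compute 21⁻¹ mod 31 explicitly. Euclid's algorithm: 31 = 1·21 + 10, 21 = 2·10 + 1; back-substituting gives 1 = 3·21 − 2·31, so 21⁻¹ ≡ 3 (mod 31).
Since T is injective, we find T⁻¹(27): we need 21x ≡ 27 − 25 ≡ 2 (mod 31). Using 21⁻¹ = 3: x ≡ 3·2 = 6, so x = 6.
Check: T(6) = 21·6 + 25 = 151 = 4·31 + 27 ≡ 27 (mod 31).

6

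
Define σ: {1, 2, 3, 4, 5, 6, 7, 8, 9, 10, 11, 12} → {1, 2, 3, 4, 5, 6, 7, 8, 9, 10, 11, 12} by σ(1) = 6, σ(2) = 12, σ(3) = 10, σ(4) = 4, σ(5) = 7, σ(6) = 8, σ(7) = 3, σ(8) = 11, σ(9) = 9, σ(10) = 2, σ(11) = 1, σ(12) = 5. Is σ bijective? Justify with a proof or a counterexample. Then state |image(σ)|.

The values 6, 12, 10, 4, 7, 8, 3, 11, 9, 2, 1, 5 are a permutation of {1, 2, 3, 4, 5, 6, 7, 8, 9, 10, 11, 12}: each element appears exactly once.
So σ is injective and surjective, hence bijective.
The image of σ is {1, 2, 3, 4, 5, 6, 7, 8, 9, 10, 11, 12}, which has 12 elements.

12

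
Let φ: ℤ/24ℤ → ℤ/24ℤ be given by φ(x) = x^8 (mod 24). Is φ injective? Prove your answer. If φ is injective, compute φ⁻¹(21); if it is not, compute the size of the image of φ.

4

φ(2): Repeated squaring mod 24: 2^1 ≡ 2, 2^2 ≡ 2² = 4, 2^4 ≡ 4² = 16, 2^8 ≡ 16² = 256 ≡ 16. So 2^8 ≡ 16 (mod 24).
φ(4): Repeated squaring mod 24: 4^1 ≡ 4, 4^2 ≡ 4² = 16, 4^4 ≡ 16² = 256 ≡ 16, 4^8 ≡ 16² = 256 ≡ 16. So 4^8 ≡ 16 (mod 24).
So φ(2) = φ(4) = 16 while 2 ≠ 4, thus φ is not injective.
Since φ is not injective, we determine |image(φ)|. Computing x^8 mod 24 for each x (by repeated squaring, reducing mod 24 at every step), the values φ(0), φ(1), …, φ(23) are: 0, 1, 16, 9, 16, 1, 0, 1, 16, 9, 16, 1, 0, 1, 16, 9, 16, 1, 0, 1, 16, 9, 16, 1.
The distinct values are {0, 1, 9, 16}; there are 4 of them.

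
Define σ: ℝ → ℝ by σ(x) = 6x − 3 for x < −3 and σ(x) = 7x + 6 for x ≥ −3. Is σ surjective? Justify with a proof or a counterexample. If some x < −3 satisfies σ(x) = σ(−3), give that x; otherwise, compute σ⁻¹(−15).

-3

Both pieces are strictly increasing (slopes 6 and 7), so each is injective on its own interval.
The left piece maps (−∞, −3) onto (−∞, −21); the right piece maps [−3, ∞) onto [−15, ∞).
The union (−∞, −21) ∪ [−15, ∞) omits the interval between −21 and −15; in particular −21 has no preimage. So σ is not surjective.
Because the two images are disjoint, no x < −3 has σ(x) = σ(−3), so we compute σ⁻¹(−15): −15 lies in [−15, ∞), so solve 7x + 6 = −15: x = (−15 − 6)/7 = −3.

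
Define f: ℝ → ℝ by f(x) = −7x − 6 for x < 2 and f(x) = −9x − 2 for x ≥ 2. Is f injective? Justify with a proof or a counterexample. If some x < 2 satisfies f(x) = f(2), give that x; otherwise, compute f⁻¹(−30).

Both pieces are strictly decreasing (slopes −7 and −9), so each is injective on its own interval.
The left piece maps (−∞, 2) onto (−20, ∞); the right piece maps [2, ∞) onto (−∞, −20].
These images are disjoint, so no value is attained by both pieces. So f is injective.
Because the two images are disjoint, no x < 2 has f(x) = f(2), so we compute f⁻¹(−30): −30 lies in (−∞, −20], so solve −9x − 2 = −30: x = (−30 + 2)/(−9) = 28/9.

28/9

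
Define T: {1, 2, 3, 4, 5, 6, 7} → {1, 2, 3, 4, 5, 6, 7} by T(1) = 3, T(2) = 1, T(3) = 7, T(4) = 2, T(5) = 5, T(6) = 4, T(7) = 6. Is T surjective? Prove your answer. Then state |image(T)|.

Every element of the codomain has a preimage: 1 = T(2), 2 = T(4), 3 = T(1), 4 = T(6), 5 = T(5), 6 = T(7), 7 = T(3).
Therefore T is surjective.
The image of T is {1, 2, 3, 4, 5, 6, 7}, which has 7 elements.

7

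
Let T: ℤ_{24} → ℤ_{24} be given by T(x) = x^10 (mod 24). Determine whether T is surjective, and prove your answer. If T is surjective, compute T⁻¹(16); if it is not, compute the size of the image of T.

T(2): Repeated squaring mod 24: 2^1 ≡ 2, 2^2 ≡ 2² = 4, 2^4 ≡ 4² = 16, 2^8 ≡ 16² = 256 ≡ 16. Since 10 = 8 + 2, 2^10 ≡ 16·4: 16·4 = 64 ≡ 16. So 2^10 ≡ 16 (mod 24).
T(4): Repeated squaring mod 24: 4^1 ≡ 4, 4^2 ≡ 4² = 16, 4^4 ≡ 16² = 256 ≡ 16, 4^8 ≡ 16² = 256 ≡ 16. Since 10 = 8 + 2, 4^10 ≡ 16·16: 16·16 = 256 ≡ 16. So 4^10 ≡ 16 (mod 24).
So T(2) = T(4) = 16 while 2 ≠ 4, so T is not injective.
A non-injective map from the 24-element set ℤ_{24} to itself takes at most 23 distinct values, so it cannot be surjective. Thus T is not surjective.
Since T is not surjective, we determine |image(T)|. Computing x^10 mod 24 for each x (by repeated squaring, reducing mod 24 at every step), the values T(0), T(1), …, T(23) are: 0, 1, 16, 9, 16, 1, 0, 1, 16, 9, 16, 1, 0, 1, 16, 9, 16, 1, 0, 1, 16, 9, 16, 1.
The distinct values are {0, 1, 9, 16}; there are 4 of them.

4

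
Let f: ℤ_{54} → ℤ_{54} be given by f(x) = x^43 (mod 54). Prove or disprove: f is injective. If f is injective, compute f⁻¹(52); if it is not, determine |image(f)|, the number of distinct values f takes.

38

f(0) = 0^43 = 0.
f(6): Repeated squaring mod 54: 6^1 ≡ 6, 6^2 ≡ 6² = 36, 6^4 ≡ 36² = 1296 ≡ 0, 6^8 ≡ 0² = 0, 6^16 ≡ 0² = 0, 6^32 ≡ 0² = 0. Since 43 = 32 + 8 + 2 + 1, 6^43 ≡ 0·0·36·6: 0·0 = 0, then 0·36 = 0, then 0·6 = 0. So 6^43 ≡ 0 (mod 54).
So f(0) = f(6) = 0 while 0 ≠ 6, so f is not injective.
Since f is not injective, we determine |image(f)|. Computing x^43 mod 54 for each x (by repeated squaring, reducing mod 54 at every step), the values f(0), f(1), …, f(53) are: 0, 1, 20, 27, 22, 41, 0, 43, 8, 27, 10, 29, 0, 31, 50, 27, 52, 17, 0, 19, 38, 27, 40, 5, 0, 7, 26, 27, 28, 47, 0, 49, 14, 27, 16, 35, 0, 37, 2, 27, 4, 23, 0, 25, 44, 27, 46, 11, 0, 13, 32, 27, 34, 53.
The distinct values are {0, 1, 2, 4, 5, 7, 8, 10, 11, 13, 14, 16, 17, 19, 20, 22, 23, 25, 26, 27, 28, 29, 31, 32, 34, 35, 37, 38, 40, 41, 43, 44, 46, 47, 49, 50, 52, 53}; there are 38 of them.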